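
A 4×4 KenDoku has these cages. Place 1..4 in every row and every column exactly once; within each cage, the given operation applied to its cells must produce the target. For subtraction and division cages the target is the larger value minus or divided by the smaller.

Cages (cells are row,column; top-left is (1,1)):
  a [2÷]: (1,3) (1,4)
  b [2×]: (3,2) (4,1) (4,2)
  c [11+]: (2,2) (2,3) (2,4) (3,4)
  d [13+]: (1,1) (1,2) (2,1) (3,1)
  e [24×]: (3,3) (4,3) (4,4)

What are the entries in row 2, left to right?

The 4 cells of cage d must have sum 13, leaving (1,2) = 4.
The 3 cells of cage b must have product 2, so (3,2) = 1.
The 3 cells of cage b must have product 2; hence (4,1) = 1.
Cage b has product 2, so (4,2) = 2.
Column 2 already has 2, leaving (2,2) = 3.
Cage e has product 24, leaving (3,3) = 2.
Row 3 already has 2, so (3,4) = 3.
Column 4 already has 3, leaving (4,4) = 4.
Cage d has sum 13, which forces (1,1) = 3.
2 is placed in column 3, leaving (1,3) = 1.
The two cells of cage a must have quotient 2, leaving (1,4) = 2.
Cage d has sum 13, so (2,1) = 2.
Cage c needs sum 11; hence (2,3) = 4.
4 is placed in column 4, leaving (2,4) = 1.
Row 3 already has 3, which forces (3,1) = 4.
Row 4 now contains 4, which forces (4,3) = 3.
Completed grid: 3 4 1 2 / 2 3 4 1 / 4 1 2 3 / 1 2 3 4.

2 3 4 1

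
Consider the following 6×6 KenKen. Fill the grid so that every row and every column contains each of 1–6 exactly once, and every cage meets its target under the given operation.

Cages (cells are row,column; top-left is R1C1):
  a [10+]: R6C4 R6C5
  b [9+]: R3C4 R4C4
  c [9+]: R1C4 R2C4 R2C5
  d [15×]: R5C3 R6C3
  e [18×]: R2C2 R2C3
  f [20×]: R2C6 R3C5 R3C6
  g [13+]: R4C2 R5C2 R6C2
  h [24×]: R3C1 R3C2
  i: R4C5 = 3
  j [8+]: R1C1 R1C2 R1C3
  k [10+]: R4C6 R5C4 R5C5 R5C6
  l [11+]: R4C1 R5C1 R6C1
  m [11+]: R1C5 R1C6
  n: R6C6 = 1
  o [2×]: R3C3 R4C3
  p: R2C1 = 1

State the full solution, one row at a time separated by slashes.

3 1 4 2 5 6 / 1 3 6 5 2 4 / 6 4 2 3 1 5 / 4 5 1 6 3 2 / 2 6 5 1 4 3 / 5 2 3 4 6 1

Cage p is given, which forces R2C1 = 1.
Cage i is a single given cell, which forces R4C5 = 3.
Cage n is a single given cell, leaving R6C6 = 1.
Row 3 needs a 3, and only R3C4 is open for it.
The two cells of cage b must have sum 9, leaving R4C4 = 6.
Column 4 already has 6; hence R6C4 = 4.
Row 6 already has 4, which forces R6C5 = 6.
Cage c has sum 9, which forces R1C4 = 2.
Column 5 now contains 6, which forces R1C5 = 5.
Cage m needs two cells with sum 11, leaving R1C6 = 6.
The 3 cells of cage c must have sum 9; hence R2C4 = 5.
Column 5 now contains 6, which forces R2C5 = 2.
Row 2 now contains 2, so R2C6 = 4.
Column 5 already has 2; hence R3C5 = 1.
4 is placed in column 6, leaving R3C6 = 5.
4 is placed in column 6, so R4C6 = 2.
Cage g has sum 13, so R5C2 = 6.
Column 4 already has 2; hence R5C4 = 1.
Column 5 now contains 1, leaving R5C5 = 4.
5 is placed in column 6, so R5C6 = 3.
6 is placed in column 2, which forces R2C2 = 3.
Cage e's pair has product 18, which forces R2C3 = 6.
Cage h needs two cells with product 24; hence R3C1 = 6.
6 is placed in column 2, leaving R3C2 = 4.
1 is placed in row 3, which forces R3C3 = 2.
The 3 cells of cage l must have sum 11, leaving R4C1 = 4.
4 is placed in column 2; hence R4C2 = 5.
2 is placed in row 4, so R4C3 = 1.
Row 5 already has 3, leaving R5C3 = 5.
Column 2 now contains 3; hence R6C2 = 2.
Cage d's pair has product 15, which forces R6C3 = 3.
Column 1 now contains 4; hence R1C1 = 3.
4 is placed in column 2; hence R1C2 = 1.
Column 3 now contains 3, leaving R1C3 = 4.
Row 5 now contains 5; hence R5C1 = 2.
Row 6 now contains 2, so R6C1 = 5.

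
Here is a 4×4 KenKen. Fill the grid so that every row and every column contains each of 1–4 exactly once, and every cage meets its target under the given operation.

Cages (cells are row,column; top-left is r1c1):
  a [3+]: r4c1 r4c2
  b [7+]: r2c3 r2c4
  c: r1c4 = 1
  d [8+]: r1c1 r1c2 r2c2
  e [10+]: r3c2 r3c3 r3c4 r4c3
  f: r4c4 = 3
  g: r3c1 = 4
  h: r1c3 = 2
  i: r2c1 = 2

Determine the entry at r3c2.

3

H is a freebie, so r1c3 = 2.
Cage c is given, so r1c4 = 1.
Cage i is given, so r2c1 = 2.
Cage g is given, leaving r3c1 = 4.
2 is placed in column 1, leaving r4c1 = 1.
1 is placed in row 4, which forces r4c2 = 2.
Cage f is a single given cell; hence r4c4 = 3.
Column 1 now contains 4, leaving r1c1 = 3.
The 3 cells of cage d must have sum 8, so r1c2 = 4.
Cage d needs sum 8; hence r2c2 = 1.
Cage b's pair has sum 7; hence r2c3 = 3.
3 is placed in column 4, which forces r2c4 = 4.
Column 2 now contains 1, which forces r3c2 = 3.
Column 3 now contains 3, leaving r3c3 = 1.
3 is placed in column 4, leaving r3c4 = 2.
Row 4 already has 3, so r4c3 = 4.
Completed grid: 3 4 2 1 / 2 1 3 4 / 4 3 1 2 / 1 2 4 3.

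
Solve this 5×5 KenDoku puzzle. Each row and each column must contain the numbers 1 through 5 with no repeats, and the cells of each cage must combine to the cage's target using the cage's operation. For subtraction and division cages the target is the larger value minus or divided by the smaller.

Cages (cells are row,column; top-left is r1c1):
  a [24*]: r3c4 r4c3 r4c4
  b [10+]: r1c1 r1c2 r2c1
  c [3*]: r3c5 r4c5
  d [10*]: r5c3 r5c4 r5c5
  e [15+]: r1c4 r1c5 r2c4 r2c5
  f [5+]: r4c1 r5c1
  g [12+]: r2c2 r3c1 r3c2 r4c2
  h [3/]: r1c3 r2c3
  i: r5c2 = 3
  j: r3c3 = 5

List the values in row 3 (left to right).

2 4 5 3 1

Cage j is given, leaving r3c3 = 5.
I is a freebie; hence r5c2 = 3.
In row 4, 5 can only go at r4c2, so r4c2 = 5.
Row 5 needs a 4, and only r5c1 is open for it.
Cage f's pair has sum 5, so r4c1 = 1.
Row 4 already has 1, so r4c5 = 3.
Cage b needs sum 10, which forces r1c2 = 2.
Column 1 already has 1, leaving r3c1 = 2.
The 3 cells of cage a must have product 24, which forces r3c4 = 3.
3 is placed in column 5, which forces r3c5 = 1.
Cage g has sum 12; hence r2c2 = 1.
1 is placed in row 2; hence r2c3 = 3.
Row 3 now contains 1, so r3c2 = 4.
The 3 cells of cage b must have sum 10; hence r1c1 = 3.
Column 3 now contains 3, leaving r1c3 = 1.
Row 2 already has 3, so r2c1 = 5.
Column 3 now contains 1; hence r5c3 = 2.
Row 5 already has 2, which forces r5c5 = 5.
The 4 cells of cage e must have sum 15, which forces r1c4 = 5.
5 is placed in column 5, which forces r1c5 = 4.
The 4 cells of cage e must have sum 15, which forces r2c4 = 4.
Cage e has sum 15, which forces r2c5 = 2.
2 is placed in column 3, leaving r4c3 = 4.
Cage a needs product 24; hence r4c4 = 2.
Row 5 already has 5, so r5c4 = 1.
Filled in: 3 2 1 5 4 / 5 1 3 4 2 / 2 4 5 3 1 / 1 5 4 2 3 / 4 3 2 1 5.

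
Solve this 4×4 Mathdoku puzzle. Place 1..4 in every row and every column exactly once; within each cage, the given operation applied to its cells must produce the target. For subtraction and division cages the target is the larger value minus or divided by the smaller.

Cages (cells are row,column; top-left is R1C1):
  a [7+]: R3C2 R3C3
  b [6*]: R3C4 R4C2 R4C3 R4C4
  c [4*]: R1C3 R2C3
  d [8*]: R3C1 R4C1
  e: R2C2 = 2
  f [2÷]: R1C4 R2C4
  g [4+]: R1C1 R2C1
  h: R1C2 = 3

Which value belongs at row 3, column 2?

4

Cage h is a single given cell; hence R1C2 = 3.
Cage e is given, which forces R2C2 = 2.
Column 2 now contains 3, leaving R3C2 = 4.
Row 3 already has 4, which forces R3C3 = 3.
Cage b needs product 6; hence R3C4 = 1.
Column 2 already has 2, so R4C2 = 1.
Row 4 already has 1, which forces R4C3 = 2.
Row 4 now contains 2, which forces R4C4 = 3.
3 is placed in row 1, so R1C1 = 1.
Row 1 now contains 1, which forces R1C3 = 4.
Cage f's pair has quotient 2, so R1C4 = 2.
Cage g's pair has sum 4, which forces R2C1 = 3.
4 is placed in column 3; hence R2C3 = 1.
Column 4 now contains 1, which forces R2C4 = 4.
Row 3 already has 4; hence R3C1 = 2.
Row 4 now contains 2, which forces R4C1 = 4.
Filled in: 1 3 4 2 / 3 2 1 4 / 2 4 3 1 / 4 1 2 3.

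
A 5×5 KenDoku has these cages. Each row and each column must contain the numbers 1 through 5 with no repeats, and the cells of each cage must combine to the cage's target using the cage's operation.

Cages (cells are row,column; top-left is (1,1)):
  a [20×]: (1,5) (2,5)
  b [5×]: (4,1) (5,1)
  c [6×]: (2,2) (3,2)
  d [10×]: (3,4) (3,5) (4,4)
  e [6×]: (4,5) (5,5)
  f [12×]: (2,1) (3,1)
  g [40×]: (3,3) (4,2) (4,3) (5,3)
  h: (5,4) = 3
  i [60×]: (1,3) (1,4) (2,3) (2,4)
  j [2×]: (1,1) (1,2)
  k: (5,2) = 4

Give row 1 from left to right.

2 1 3 4 5

K is a freebie, leaving (5,2) = 4.
Cage h is a single given cell, so (5,4) = 3.
Row 5 already has 3; hence (5,5) = 2.
2 is placed in column 5, leaving (4,5) = 3.
In row 1, 3 can only go at (1,3), so (1,3) = 3.
The only place for 4 in row 4 is (4,3).
The only place for 4 in row 3 is (3,1).
4 is placed in column 1; hence (2,1) = 3.
3 is placed in row 2, so (2,2) = 2.
2 is placed in column 2, leaving (3,2) = 3.
Cage j's pair has product 2, which forces (1,1) = 2.
2 is placed in column 2, so (1,2) = 1.
The 4 cells of cage g must have product 40, leaving (3,3) = 2.
Column 2 already has 1; hence (4,2) = 5.
5 is placed in row 4, which forces (4,1) = 1.
The 3 cells of cage d must have product 10; hence (4,4) = 2.
Cage b needs two cells with product 5, which forces (5,1) = 5.
Cage g has product 40, leaving (5,3) = 1.
Cage i has product 60; hence (1,4) = 4.
Row 1 already has 4, leaving (1,5) = 5.
Column 3 now contains 1; hence (2,3) = 5.
The 4 cells of cage i must have product 60, so (2,4) = 1.
Column 5 now contains 5, which forces (2,5) = 4.
Column 4 now contains 1, so (3,4) = 5.
Column 5 now contains 5, so (3,5) = 1.
Completed grid: 2 1 3 4 5 / 3 2 5 1 4 / 4 3 2 5 1 / 1 5 4 2 3 / 5 4 1 3 2.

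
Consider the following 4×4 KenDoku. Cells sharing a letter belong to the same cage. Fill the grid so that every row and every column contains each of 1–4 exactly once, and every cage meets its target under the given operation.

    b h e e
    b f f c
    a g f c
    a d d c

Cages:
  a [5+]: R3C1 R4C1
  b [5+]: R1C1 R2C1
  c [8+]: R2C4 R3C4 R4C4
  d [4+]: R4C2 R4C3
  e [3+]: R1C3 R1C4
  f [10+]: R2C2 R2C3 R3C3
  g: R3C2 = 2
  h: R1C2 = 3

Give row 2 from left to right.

1 4 2 3

Cage h is a single given cell, which forces R1C2 = 3.
3 is placed in column 2, which forces R2C2 = 4.
Row 2 already has 4, leaving R2C3 = 2.
Cage g is given, leaving R3C2 = 2.
3 is placed in column 2, so R4C2 = 1.
1 is placed in row 4, so R4C3 = 3.
Row 4 now contains 3, which forces R4C4 = 4.
Column 3 already has 2, which forces R1C3 = 1.
Cage e's pair has sum 3, so R1C4 = 2.
Cage a's pair has sum 5, which forces R3C1 = 3.
3 is placed in column 3, so R3C3 = 4.
Row 3 already has 3; hence R3C4 = 1.
Row 4 already has 4, leaving R4C1 = 2.
Row 1 now contains 2, which forces R1C1 = 4.
Column 1 now contains 3, so R2C1 = 1.
Column 4 already has 1; hence R2C4 = 3.
Completed grid: 4 3 1 2 / 1 4 2 3 / 3 2 4 1 / 2 1 3 4.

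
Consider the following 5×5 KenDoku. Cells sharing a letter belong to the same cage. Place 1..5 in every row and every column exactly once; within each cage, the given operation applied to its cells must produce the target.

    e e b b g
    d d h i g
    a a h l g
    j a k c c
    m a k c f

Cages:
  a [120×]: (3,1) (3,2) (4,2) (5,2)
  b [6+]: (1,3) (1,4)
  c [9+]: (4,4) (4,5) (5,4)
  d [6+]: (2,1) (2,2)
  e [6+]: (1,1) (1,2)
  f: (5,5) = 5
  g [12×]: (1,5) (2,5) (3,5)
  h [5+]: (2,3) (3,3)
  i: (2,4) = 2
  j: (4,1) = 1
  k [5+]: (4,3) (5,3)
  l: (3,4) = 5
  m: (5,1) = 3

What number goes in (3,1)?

4

Cage i is a single given cell, so (2,4) = 2.
Cage l is a single given cell, so (3,4) = 5.
Cage j is given, leaving (4,1) = 1.
M is a freebie, so (5,1) = 3.
Cage f is a single given cell, so (5,5) = 5.
Cage d's pair has sum 6, leaving (2,1) = 5.
Cage d's pair has sum 6, which forces (2,2) = 1.
The 4 cells of cage a must have product 120, which forces (3,2) = 3.
Cage a needs product 120, which forces (4,2) = 5.
The 3 cells of cage c must have sum 9, leaving (4,4) = 3.
The 3 cells of cage c must have sum 9, which forces (4,5) = 2.
Cage c has sum 9, leaving (5,4) = 4.
Cage b's pair has sum 6, leaving (1,3) = 5.
Column 4 already has 4, so (1,4) = 1.
Cage a has product 120; hence (3,1) = 4.
Row 3 now contains 4, which forces (3,5) = 1.
Row 4 already has 3, which forces (4,3) = 4.
Row 5 already has 4, which forces (5,2) = 2.
Cage k's pair has sum 5, which forces (5,3) = 1.
Column 1 now contains 4, which forces (1,1) = 2.
Column 2 already has 2, which forces (1,2) = 4.
Row 1 already has 4; hence (1,5) = 3.
Column 3 already has 4, so (2,3) = 3.
Column 5 now contains 3; hence (2,5) = 4.
Row 3 now contains 1; hence (3,3) = 2.
Completed grid: 2 4 5 1 3 / 5 1 3 2 4 / 4 3 2 5 1 / 1 5 4 3 2 / 3 2 1 4 5.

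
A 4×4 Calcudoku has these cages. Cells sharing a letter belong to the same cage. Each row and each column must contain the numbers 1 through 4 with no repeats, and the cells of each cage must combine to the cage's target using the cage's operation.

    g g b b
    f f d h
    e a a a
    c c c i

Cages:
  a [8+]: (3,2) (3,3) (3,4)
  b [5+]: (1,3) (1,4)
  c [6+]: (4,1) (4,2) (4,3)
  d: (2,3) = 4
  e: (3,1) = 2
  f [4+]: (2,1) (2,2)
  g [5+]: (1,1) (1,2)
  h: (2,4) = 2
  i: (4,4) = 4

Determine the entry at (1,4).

3

Cage d is given, which forces (2,3) = 4.
Cage h is a single given cell; hence (2,4) = 2.
E is a freebie, which forces (3,1) = 2.
Cage i is given, leaving (4,4) = 4.
Cage b needs two cells with sum 5, leaving (1,3) = 2.
The two cells of cage b must have sum 5, so (1,4) = 3.
Cage a has sum 8, leaving (3,2) = 4.
Column 4 already has 3, so (3,4) = 1.
Cage g's pair has sum 5, so (1,1) = 4.
Column 2 now contains 4, leaving (1,2) = 1.
Column 2 now contains 1, leaving (2,2) = 3.
Row 3 already has 1, which forces (3,3) = 3.
Cage c needs sum 6, so (4,2) = 2.
Column 3 now contains 3, leaving (4,3) = 1.
Row 2 already has 3, which forces (2,1) = 1.
Row 4 now contains 1, leaving (4,1) = 3.
Filled in: 4 1 2 3 / 1 3 4 2 / 2 4 3 1 / 3 2 1 4.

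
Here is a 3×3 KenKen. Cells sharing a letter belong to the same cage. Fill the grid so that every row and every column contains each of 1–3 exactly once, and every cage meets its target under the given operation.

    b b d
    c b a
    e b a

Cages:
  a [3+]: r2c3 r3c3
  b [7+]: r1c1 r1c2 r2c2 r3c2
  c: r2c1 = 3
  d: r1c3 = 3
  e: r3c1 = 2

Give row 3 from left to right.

Cage b has sum 7, so r1c1 = 1.
D is a freebie; hence r1c3 = 3.
C is a freebie; hence r2c1 = 3.
E is a freebie; hence r3c1 = 2.
Row 3 now contains 2, leaving r3c3 = 1.
Row 1 now contains 3, leaving r1c2 = 2.
The 4 cells of cage b must have sum 7, so r2c2 = 1.
Column 3 now contains 1; hence r2c3 = 2.
Row 3 now contains 1, so r3c2 = 3.
Completed grid: 1 2 3 / 3 1 2 / 2 3 1.

2 3 1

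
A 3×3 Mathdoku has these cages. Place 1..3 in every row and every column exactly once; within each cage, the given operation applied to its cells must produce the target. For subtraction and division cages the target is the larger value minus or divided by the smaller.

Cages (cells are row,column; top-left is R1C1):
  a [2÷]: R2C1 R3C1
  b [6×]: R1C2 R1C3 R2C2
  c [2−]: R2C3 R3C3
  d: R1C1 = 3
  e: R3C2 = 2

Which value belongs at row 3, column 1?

Cage d is a single given cell; hence R1C1 = 3.
Cage e is given, which forces R3C2 = 2.
2 is placed in column 2, so R1C2 = 1.
Cage b has product 6, which forces R1C3 = 2.
The two cells of cage a must have quotient 2, leaving R2C1 = 2.
Cage b has product 6, so R2C2 = 3.
3 is placed in row 2; hence R2C3 = 1.
Row 3 now contains 2, which forces R3C1 = 1.
1 is placed in column 3, so R3C3 = 3.
The full grid is 3 1 2 / 2 3 1 / 1 2 3.

1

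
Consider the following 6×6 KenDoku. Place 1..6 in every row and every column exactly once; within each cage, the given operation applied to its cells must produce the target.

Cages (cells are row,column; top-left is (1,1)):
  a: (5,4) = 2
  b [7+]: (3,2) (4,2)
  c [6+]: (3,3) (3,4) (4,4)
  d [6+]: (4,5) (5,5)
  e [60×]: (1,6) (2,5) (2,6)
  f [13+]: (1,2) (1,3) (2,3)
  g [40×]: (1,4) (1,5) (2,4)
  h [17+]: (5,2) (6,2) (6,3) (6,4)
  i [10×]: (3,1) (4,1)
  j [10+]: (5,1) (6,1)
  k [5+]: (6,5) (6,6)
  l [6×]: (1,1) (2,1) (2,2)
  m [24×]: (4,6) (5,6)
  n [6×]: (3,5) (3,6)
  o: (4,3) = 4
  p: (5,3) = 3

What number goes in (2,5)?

Cage o is given, so (4,3) = 4.
Row 4 now contains 4, so (4,6) = 6.
Cage p is a single given cell, leaving (5,3) = 3.
Cage a is a single given cell, so (5,4) = 2.
Column 6 already has 6; hence (5,6) = 4.
Cage g has product 40, leaving (1,5) = 2.
Row 5 now contains 4, which forces (5,1) = 6.
Row 5 already has 6, which forces (5,2) = 5.
5 is placed in row 5, which forces (5,5) = 1.
Cage j's pair has sum 10; hence (6,1) = 4.
Row 6 now contains 4, leaving (6,5) = 3.
Column 2 now contains 5, so (1,2) = 6.
6 is placed in column 2, which forces (3,2) = 4.
Column 5 now contains 3, so (3,5) = 6.
Cage n needs two cells with product 6; hence (3,6) = 1.
Column 5 now contains 1; hence (4,5) = 5.
6 is placed in column 2; hence (6,2) = 1.
The two cells of cage k must have sum 5, leaving (6,6) = 2.
6 is placed in column 5; hence (2,5) = 4.
The two cells of cage i must have product 10, so (3,1) = 5.
1 is placed in row 3, leaving (3,3) = 2.
1 is placed in row 3, so (3,4) = 3.
5 is placed in row 4, which forces (4,1) = 2.
Column 2 already has 1, which forces (4,2) = 3.
Cage c needs sum 6, so (4,4) = 1.
The 3 cells of cage f must have sum 13, so (1,3) = 1.
Cage g has product 40, so (1,4) = 4.
Column 2 now contains 3; hence (2,2) = 2.
Column 3 now contains 2, leaving (2,3) = 6.
Row 2 now contains 4, so (2,4) = 5.
Row 2 already has 5; hence (2,6) = 3.
6 is placed in column 3, so (6,3) = 5.
5 is placed in column 4; hence (6,4) = 6.
1 is placed in row 1, so (1,1) = 3.
Column 6 now contains 3, which forces (1,6) = 5.
3 is placed in row 2, so (2,1) = 1.
Completed grid: 3 6 1 4 2 5 / 1 2 6 5 4 3 / 5 4 2 3 6 1 / 2 3 4 1 5 6 / 6 5 3 2 1 4 / 4 1 5 6 3 2.

4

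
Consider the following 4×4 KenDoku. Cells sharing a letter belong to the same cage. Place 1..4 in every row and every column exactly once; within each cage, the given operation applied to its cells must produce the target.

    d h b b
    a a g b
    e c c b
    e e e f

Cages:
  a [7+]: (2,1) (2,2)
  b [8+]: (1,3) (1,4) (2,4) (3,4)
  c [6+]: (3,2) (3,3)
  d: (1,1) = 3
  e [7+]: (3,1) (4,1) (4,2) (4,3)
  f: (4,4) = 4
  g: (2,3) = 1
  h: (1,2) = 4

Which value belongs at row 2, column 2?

D is a freebie, which forces (1,1) = 3.
Cage h is given, which forces (1,2) = 4.
Column 1 already has 3, leaving (2,1) = 4.
Column 2 now contains 4, leaving (2,2) = 3.
Cage g is a single given cell, which forces (2,3) = 1.
Row 2 already has 1, so (2,4) = 2.
The 4 cells of cage e must have sum 7, leaving (3,1) = 1.
Column 2 now contains 4, so (3,2) = 2.
2 is placed in row 3; hence (3,3) = 4.
Row 3 already has 4; hence (3,4) = 3.
Column 1 already has 3, so (4,1) = 2.
2 is placed in column 2, leaving (4,2) = 1.
2 is placed in row 4, so (4,3) = 3.
Cage f is a single given cell, leaving (4,4) = 4.
1 is placed in column 3, leaving (1,3) = 2.
Column 4 already has 2; hence (1,4) = 1.
Filled in: 3 4 2 1 / 4 3 1 2 / 1 2 4 3 / 2 1 3 4.

3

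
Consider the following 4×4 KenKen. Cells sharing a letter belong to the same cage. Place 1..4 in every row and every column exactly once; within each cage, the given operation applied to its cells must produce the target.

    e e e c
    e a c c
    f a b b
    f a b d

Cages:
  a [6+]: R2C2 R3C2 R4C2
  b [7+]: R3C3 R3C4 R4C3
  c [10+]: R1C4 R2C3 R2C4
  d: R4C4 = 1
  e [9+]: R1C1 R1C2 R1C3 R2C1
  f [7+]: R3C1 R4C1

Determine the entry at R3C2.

3

Cage d is a single given cell; hence R4C4 = 1.
The only place for 4 in column 2 is R1C2.
4 is placed in row 1, which forces R1C4 = 3.
Cage c has sum 10; hence R2C3 = 3.
The 3 cells of cage c must have sum 10, which forces R2C4 = 4.
3 is placed in column 3, which forces R3C3 = 1.
Column 4 now contains 4, which forces R3C4 = 2.
Row 1 already has 3, leaving R1C1 = 1.
Column 3 already has 1, so R1C3 = 2.
Cage e has sum 9, which forces R2C1 = 2.
Cage a needs sum 6; hence R2C2 = 1.
2 is placed in row 3, so R3C2 = 3.
Cage a has sum 6, leaving R4C2 = 2.
Cage b has sum 7, leaving R4C3 = 4.
Row 3 already has 3, which forces R3C1 = 4.
Row 4 now contains 4; hence R4C1 = 3.
The full grid is 1 4 2 3 / 2 1 3 4 / 4 3 1 2 / 3 2 4 1.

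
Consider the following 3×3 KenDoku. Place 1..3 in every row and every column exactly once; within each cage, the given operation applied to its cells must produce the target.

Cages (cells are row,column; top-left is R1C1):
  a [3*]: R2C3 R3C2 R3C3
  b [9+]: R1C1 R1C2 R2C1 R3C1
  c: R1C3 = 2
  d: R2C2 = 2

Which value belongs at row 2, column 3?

The 4 cells of cage b must have sum 9; hence R1C2 = 3.
C is a freebie, so R1C3 = 2.
Cage d is a single given cell, leaving R2C2 = 2.
Cage a needs product 3; hence R2C3 = 1.
Cage a has product 3; hence R3C2 = 1.
Cage a has product 3; hence R3C3 = 3.
Row 1 now contains 2, so R1C1 = 1.
1 is placed in row 2, leaving R2C1 = 3.
Row 3 already has 3; hence R3C1 = 2.
The full grid is 1 3 2 / 3 2 1 / 2 1 3.

1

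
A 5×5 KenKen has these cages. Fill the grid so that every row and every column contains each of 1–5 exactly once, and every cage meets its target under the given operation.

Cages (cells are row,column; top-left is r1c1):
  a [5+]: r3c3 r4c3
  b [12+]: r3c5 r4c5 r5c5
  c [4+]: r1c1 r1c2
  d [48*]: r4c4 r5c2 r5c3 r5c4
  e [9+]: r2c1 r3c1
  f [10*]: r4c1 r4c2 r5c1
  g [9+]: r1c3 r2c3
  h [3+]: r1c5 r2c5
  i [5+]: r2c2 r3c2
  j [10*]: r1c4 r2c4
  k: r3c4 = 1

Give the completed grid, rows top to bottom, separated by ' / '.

3 1 4 5 2 / 4 3 5 2 1 / 5 2 3 1 4 / 1 5 2 4 3 / 2 4 1 3 5

Cage k is a single given cell, so r3c4 = 1.
The only place for 4 in row 1 is r1c3.
Column 3 already has 4; hence r2c3 = 5.
Row 2 already has 5, which forces r2c4 = 2.
Row 2 now contains 2, leaving r2c5 = 1.
Column 4 already has 2, leaving r4c4 = 4.
Column 4 now contains 4; hence r5c4 = 3.
Column 4 already has 2, so r1c4 = 5.
Column 5 now contains 1, so r1c5 = 2.
Row 2 already has 5, so r2c1 = 4.
Row 2 already has 1, which forces r2c2 = 3.
Cage e needs two cells with sum 9, so r3c1 = 5.
The two cells of cage i must have sum 5; hence r3c2 = 2.
Row 3 already has 2, leaving r3c3 = 3.
Row 3 now contains 3, so r3c5 = 4.
Column 3 already has 3; hence r4c3 = 2.
The 4 cells of cage d must have product 48; hence r5c2 = 4.
Cage d has product 48; hence r5c3 = 1.
Column 5 now contains 4, so r5c5 = 5.
Cage c needs two cells with sum 4; hence r1c1 = 3.
Column 2 now contains 3, leaving r1c2 = 1.
Row 4 already has 2, which forces r4c1 = 1.
Cage f needs product 10, which forces r4c2 = 5.
Column 5 already has 5; hence r4c5 = 3.
Row 5 already has 1, so r5c1 = 2.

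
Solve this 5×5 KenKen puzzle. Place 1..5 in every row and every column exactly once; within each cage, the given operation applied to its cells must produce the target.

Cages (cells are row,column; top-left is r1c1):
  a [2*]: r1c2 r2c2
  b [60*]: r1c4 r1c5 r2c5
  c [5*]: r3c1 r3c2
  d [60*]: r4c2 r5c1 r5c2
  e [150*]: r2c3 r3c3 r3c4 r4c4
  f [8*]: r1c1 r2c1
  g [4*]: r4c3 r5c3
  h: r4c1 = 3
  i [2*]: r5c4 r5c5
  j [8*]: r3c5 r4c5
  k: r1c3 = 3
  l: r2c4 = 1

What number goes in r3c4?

Cage k is given, which forces r1c3 = 3.
L is a freebie; hence r2c4 = 1.
H is a freebie, which forces r4c1 = 3.
Column 4 already has 1, leaving r5c4 = 2.
2 is placed in row 5, so r5c5 = 1.
The two cells of cage a must have product 2, so r1c2 = 1.
1 is placed in row 2, which forces r2c2 = 2.
Row 2 now contains 2, leaving r2c3 = 5.
Cage b needs product 60, so r2c5 = 3.
Column 2 now contains 1, leaving r3c2 = 5.
Column 3 now contains 5; hence r3c3 = 2.
Cage e needs product 150, which forces r3c4 = 3.
2 is placed in row 3, so r3c5 = 4.
Column 2 now contains 5, leaving r4c2 = 4.
The two cells of cage g must have product 4, so r4c3 = 1.
Column 4 already has 2, which forces r4c4 = 5.
Column 5 already has 4, which forces r4c5 = 2.
Cage d needs product 60, so r5c2 = 3.
Row 5 already has 1, which forces r5c3 = 4.
Cage f needs two cells with product 8, so r1c1 = 2.
5 is placed in column 4, so r1c4 = 4.
Column 5 already has 4, which forces r1c5 = 5.
Row 2 now contains 2, so r2c1 = 4.
Row 3 already has 5, leaving r3c1 = 1.
Row 5 already has 4, leaving r5c1 = 5.
Completed grid: 2 1 3 4 5 / 4 2 5 1 3 / 1 5 2 3 4 / 3 4 1 5 2 / 5 3 4 2 1.

3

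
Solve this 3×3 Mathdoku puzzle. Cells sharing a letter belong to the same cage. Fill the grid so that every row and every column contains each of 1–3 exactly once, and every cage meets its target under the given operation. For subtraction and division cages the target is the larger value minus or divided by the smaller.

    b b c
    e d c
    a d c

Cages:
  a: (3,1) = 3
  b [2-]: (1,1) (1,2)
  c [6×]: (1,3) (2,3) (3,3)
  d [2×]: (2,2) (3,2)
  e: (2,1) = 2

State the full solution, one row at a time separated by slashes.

1 3 2 / 2 1 3 / 3 2 1

Cage e is a single given cell; hence (2,1) = 2.
Row 2 now contains 2; hence (2,2) = 1.
Row 2 now contains 1; hence (2,3) = 3.
A is a freebie, which forces (3,1) = 3.
Column 2 already has 1; hence (3,2) = 2.
2 is placed in row 3, leaving (3,3) = 1.
Column 1 now contains 3; hence (1,1) = 1.
Column 2 already has 1, which forces (1,2) = 3.
Column 3 already has 1, leaving (1,3) = 2.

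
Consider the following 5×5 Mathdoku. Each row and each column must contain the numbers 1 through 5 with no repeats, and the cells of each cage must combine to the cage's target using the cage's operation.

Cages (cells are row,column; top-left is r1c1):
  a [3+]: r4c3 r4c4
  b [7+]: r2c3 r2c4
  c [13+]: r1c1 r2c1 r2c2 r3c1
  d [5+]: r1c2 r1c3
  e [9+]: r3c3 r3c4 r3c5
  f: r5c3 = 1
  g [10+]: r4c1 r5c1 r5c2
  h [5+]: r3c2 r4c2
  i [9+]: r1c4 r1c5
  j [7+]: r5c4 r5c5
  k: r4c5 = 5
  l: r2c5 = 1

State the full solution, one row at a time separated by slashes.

Cage l is a single given cell; hence r2c5 = 1.
K is a freebie, so r4c5 = 5.
Cage f is given; hence r5c3 = 1.
Cage i's pair has sum 9, which forces r1c4 = 5.
Column 5 now contains 5; hence r1c5 = 4.
Column 3 now contains 1; hence r4c3 = 2.
The two cells of cage a must have sum 3, so r4c4 = 1.
Cage d needs two cells with sum 5, which forces r1c2 = 2.
Column 3 now contains 2; hence r1c3 = 3.
Column 2 already has 2, which forces r3c2 = 1.
Column 3 already has 3; hence r3c3 = 4.
The two cells of cage j must have sum 7, leaving r5c4 = 4.
Cage j's pair has sum 7, leaving r5c5 = 3.
3 is placed in row 1, leaving r1c1 = 1.
Column 3 already has 4; hence r2c3 = 5.
Cage b needs two cells with sum 7, leaving r2c4 = 2.
The 3 cells of cage e must have sum 9, which forces r3c4 = 3.
3 is placed in column 5, leaving r3c5 = 2.
The 3 cells of cage g must have sum 10; hence r4c1 = 3.
Cage h's pair has sum 5, leaving r4c2 = 4.
Cage g needs sum 10, which forces r5c1 = 2.
Row 5 already has 3, which forces r5c2 = 5.
Column 1 already has 3, which forces r2c1 = 4.
4 is placed in column 2; hence r2c2 = 3.
Row 3 already has 3, which forces r3c1 = 5.

1 2 3 5 4 / 4 3 5 2 1 / 5 1 4 3 2 / 3 4 2 1 5 / 2 5 1 4 3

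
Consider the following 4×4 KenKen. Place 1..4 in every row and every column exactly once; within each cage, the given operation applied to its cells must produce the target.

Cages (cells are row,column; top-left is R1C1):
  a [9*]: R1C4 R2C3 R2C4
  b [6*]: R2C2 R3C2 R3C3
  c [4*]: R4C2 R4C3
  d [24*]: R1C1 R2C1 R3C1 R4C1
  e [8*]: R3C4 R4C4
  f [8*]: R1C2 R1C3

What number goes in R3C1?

2

Cage a needs product 9, leaving R1C4 = 3.
The 3 cells of cage a must have product 9, which forces R2C3 = 3.
Cage a has product 9, so R2C4 = 1.
Row 2 now contains 1, so R2C2 = 2.
The 3 cells of cage b must have product 6, which forces R3C2 = 3.
Cage b needs product 6; hence R3C3 = 1.
1 is placed in column 3, so R4C3 = 4.
Row 4 already has 4, leaving R4C4 = 2.
Cage d needs product 24, leaving R1C1 = 1.
2 is placed in column 2, leaving R1C2 = 4.
Column 3 already has 4, leaving R1C3 = 2.
Row 2 already has 2, which forces R2C1 = 4.
Cage d has product 24, so R3C1 = 2.
2 is placed in column 4; hence R3C4 = 4.
The 4 cells of cage d must have product 24, which forces R4C1 = 3.
Row 4 already has 4, so R4C2 = 1.
Completed grid: 1 4 2 3 / 4 2 3 1 / 2 3 1 4 / 3 1 4 2.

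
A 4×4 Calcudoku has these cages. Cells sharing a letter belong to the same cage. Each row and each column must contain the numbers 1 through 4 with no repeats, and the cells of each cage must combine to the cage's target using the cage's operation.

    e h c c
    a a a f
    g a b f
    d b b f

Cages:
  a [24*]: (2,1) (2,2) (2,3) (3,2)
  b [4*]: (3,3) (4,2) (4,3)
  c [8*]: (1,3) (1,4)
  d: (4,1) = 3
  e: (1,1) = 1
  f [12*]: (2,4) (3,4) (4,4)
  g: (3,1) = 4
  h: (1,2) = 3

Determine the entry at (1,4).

Cage e is a single given cell, so (1,1) = 1.
Cage h is given, leaving (1,2) = 3.
Cage g is given, leaving (3,1) = 4.
D is a freebie, leaving (4,1) = 3.
Column 1 now contains 3, which forces (2,1) = 2.
The 4 cells of cage a must have product 24, leaving (2,2) = 4.
Cage a needs product 24, so (2,3) = 3.
Row 2 already has 3, which forces (2,4) = 1.
Cage a has product 24, so (3,2) = 1.
Row 3 now contains 1; hence (3,3) = 2.
Column 4 already has 1, so (3,4) = 3.
1 is placed in column 2; hence (4,2) = 2.
Column 4 already has 1; hence (4,4) = 4.
2 is placed in column 3, leaving (1,3) = 4.
Column 4 now contains 4, so (1,4) = 2.
4 is placed in row 4, which forces (4,3) = 1.
The full grid is 1 3 4 2 / 2 4 3 1 / 4 1 2 3 / 3 2 1 4.

2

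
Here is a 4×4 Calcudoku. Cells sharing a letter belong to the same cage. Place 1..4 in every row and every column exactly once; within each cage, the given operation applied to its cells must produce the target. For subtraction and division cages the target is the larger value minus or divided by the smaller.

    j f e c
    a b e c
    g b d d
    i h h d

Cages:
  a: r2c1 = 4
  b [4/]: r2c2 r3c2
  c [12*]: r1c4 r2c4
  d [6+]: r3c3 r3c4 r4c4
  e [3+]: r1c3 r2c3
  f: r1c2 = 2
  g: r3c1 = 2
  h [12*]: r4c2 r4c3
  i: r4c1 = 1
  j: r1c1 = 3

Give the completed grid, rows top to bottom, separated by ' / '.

3 2 1 4 / 4 1 2 3 / 2 4 3 1 / 1 3 4 2

J is a freebie, so r1c1 = 3.
Cage f is a single given cell, leaving r1c2 = 2.
2 is placed in row 1, which forces r1c3 = 1.
3 is placed in row 1, leaving r1c4 = 4.
A is a freebie, which forces r2c1 = 4.
Row 2 now contains 4; hence r2c2 = 1.
Column 3 now contains 1, so r2c3 = 2.
Column 4 already has 4, leaving r2c4 = 3.
Cage g is a single given cell, leaving r3c1 = 2.
Column 2 now contains 1, leaving r3c2 = 4.
Column 3 already has 2, which forces r3c3 = 3.
Row 3 already has 2, leaving r3c4 = 1.
Cage i is given, which forces r4c1 = 1.
Column 2 already has 4, leaving r4c2 = 3.
3 is placed in column 3, so r4c3 = 4.
Column 4 now contains 1, so r4c4 = 2.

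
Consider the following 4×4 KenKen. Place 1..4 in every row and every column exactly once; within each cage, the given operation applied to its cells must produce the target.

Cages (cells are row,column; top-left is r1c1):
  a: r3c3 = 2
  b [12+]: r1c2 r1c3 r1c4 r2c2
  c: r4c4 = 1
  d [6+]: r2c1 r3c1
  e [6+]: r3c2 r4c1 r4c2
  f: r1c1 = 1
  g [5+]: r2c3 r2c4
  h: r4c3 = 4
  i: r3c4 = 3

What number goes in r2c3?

Cage f is given; hence r1c1 = 1.
A is a freebie, leaving r3c3 = 2.
I is a freebie; hence r3c4 = 3.
Cage h is a single given cell, which forces r4c3 = 4.
Cage c is a single given cell, so r4c4 = 1.
Column 3 now contains 4, which forces r1c3 = 3.
Cage d's pair has sum 6, which forces r2c1 = 2.
The 4 cells of cage b must have sum 12, which forces r2c2 = 3.
3 is placed in column 3; hence r2c3 = 1.
2 is placed in row 2, so r2c4 = 4.
Row 3 already has 2, so r3c1 = 4.
Row 3 already has 3, leaving r3c2 = 1.
2 is placed in column 1; hence r4c1 = 3.
Column 2 already has 3; hence r4c2 = 2.
2 is placed in column 2, which forces r1c2 = 4.
Column 4 now contains 4; hence r1c4 = 2.
Filled in: 1 4 3 2 / 2 3 1 4 / 4 1 2 3 / 3 2 4 1.

1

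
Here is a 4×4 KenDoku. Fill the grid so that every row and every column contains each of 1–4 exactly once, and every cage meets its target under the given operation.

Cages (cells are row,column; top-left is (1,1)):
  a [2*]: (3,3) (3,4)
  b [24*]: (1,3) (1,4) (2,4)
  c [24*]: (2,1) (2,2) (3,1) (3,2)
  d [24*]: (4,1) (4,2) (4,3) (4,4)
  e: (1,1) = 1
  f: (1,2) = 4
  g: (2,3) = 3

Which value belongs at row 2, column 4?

Cage e is given, which forces (1,1) = 1.
F is a freebie, so (1,2) = 4.
Cage g is given, which forces (2,3) = 3.
Column 3 now contains 3; hence (1,3) = 2.
Cage b has product 24, which forces (1,4) = 3.
Cage b needs product 24, which forces (2,4) = 4.
2 is placed in column 3, leaving (3,3) = 1.
1 is placed in row 3; hence (3,4) = 2.
Column 3 now contains 1, so (4,3) = 4.
Column 4 already has 2; hence (4,4) = 1.
Row 2 now contains 4; hence (2,1) = 2.
The 4 cells of cage c must have product 24, so (2,2) = 1.
The 4 cells of cage c must have product 24, which forces (3,1) = 4.
Row 3 already has 2, leaving (3,2) = 3.
Column 1 already has 2, leaving (4,1) = 3.
Column 2 already has 3, which forces (4,2) = 2.
Filled in: 1 4 2 3 / 2 1 3 4 / 4 3 1 2 / 3 2 4 1.

4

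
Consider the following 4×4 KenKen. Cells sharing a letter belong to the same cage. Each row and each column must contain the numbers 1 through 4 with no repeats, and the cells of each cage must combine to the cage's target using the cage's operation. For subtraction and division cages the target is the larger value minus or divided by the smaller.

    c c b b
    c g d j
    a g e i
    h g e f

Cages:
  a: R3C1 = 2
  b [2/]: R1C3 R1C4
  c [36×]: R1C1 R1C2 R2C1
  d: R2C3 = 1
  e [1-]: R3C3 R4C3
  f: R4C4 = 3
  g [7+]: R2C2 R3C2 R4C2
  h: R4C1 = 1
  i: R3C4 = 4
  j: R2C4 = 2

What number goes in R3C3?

3

Cage c needs product 36; hence R1C1 = 4.
Cage c needs product 36; hence R1C2 = 3.
Cage c needs product 36, so R2C1 = 3.
Cage d is given, which forces R2C3 = 1.
Cage j is given, so R2C4 = 2.
Cage a is a single given cell, so R3C1 = 2.
Cage i is given, leaving R3C4 = 4.
Cage h is given, which forces R4C1 = 1.
Cage f is given, so R4C4 = 3.
1 is placed in column 3, leaving R1C3 = 2.
Column 4 already has 2, so R1C4 = 1.
2 is placed in row 2, which forces R2C2 = 4.
4 is placed in row 3, which forces R3C2 = 1.
4 is placed in row 3, so R3C3 = 3.
Cage g needs sum 7, so R4C2 = 2.
2 is placed in column 3, leaving R4C3 = 4.
The full grid is 4 3 2 1 / 3 4 1 2 / 2 1 3 4 / 1 2 4 3.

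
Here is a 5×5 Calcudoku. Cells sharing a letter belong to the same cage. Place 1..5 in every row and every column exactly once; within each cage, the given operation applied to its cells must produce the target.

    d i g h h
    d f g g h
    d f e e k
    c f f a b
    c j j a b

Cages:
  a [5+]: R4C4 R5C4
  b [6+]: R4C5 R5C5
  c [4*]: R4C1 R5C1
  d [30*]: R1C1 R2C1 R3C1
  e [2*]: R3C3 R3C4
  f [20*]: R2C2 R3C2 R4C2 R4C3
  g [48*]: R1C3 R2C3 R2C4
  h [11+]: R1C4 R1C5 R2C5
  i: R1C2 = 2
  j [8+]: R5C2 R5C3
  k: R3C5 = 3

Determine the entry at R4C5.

2

Cage i is given, leaving R1C2 = 2.
Cage g has product 48; hence R1C3 = 4.
Cage g has product 48, so R2C3 = 3.
The 3 cells of cage g must have product 48, which forces R2C4 = 4.
K is a freebie, which forces R3C5 = 3.
3 is placed in column 3; hence R5C3 = 5.
The 3 cells of cage d must have product 30, leaving R1C1 = 3.
Cage h has sum 11, so R1C4 = 5.
Cage h has sum 11, which forces R1C5 = 1.
Cage h has sum 11, which forces R2C5 = 5.
Cage f needs product 20, so R4C3 = 1.
5 is placed in row 5; hence R5C2 = 3.
Row 5 already has 3, which forces R5C4 = 2.
2 is placed in row 5, which forces R5C5 = 4.
5 is placed in row 2, so R2C1 = 2.
5 is placed in row 2, leaving R2C2 = 1.
Cage d needs product 30; hence R3C1 = 5.
Row 3 now contains 5, so R3C2 = 4.
1 is placed in column 3, leaving R3C3 = 2.
Column 4 already has 2, which forces R3C4 = 1.
Row 4 already has 1, so R4C1 = 4.
Column 2 now contains 4, so R4C2 = 5.
Column 4 already has 2, so R4C4 = 3.
4 is placed in column 5, leaving R4C5 = 2.
Row 5 now contains 4; hence R5C1 = 1.
Filled in: 3 2 4 5 1 / 2 1 3 4 5 / 5 4 2 1 3 / 4 5 1 3 2 / 1 3 5 2 4.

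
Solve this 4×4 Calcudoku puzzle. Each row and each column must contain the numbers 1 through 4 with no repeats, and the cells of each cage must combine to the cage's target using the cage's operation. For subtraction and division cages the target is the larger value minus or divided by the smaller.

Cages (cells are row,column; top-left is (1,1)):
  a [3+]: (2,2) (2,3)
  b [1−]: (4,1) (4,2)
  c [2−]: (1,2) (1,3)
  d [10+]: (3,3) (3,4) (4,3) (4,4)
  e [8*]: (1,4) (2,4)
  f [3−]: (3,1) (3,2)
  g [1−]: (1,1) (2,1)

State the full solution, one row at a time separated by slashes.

4 1 3 2 / 3 2 1 4 / 1 4 2 3 / 2 3 4 1

The only place for 3 in row 2 is (2,1).
In row 2, 4 can only go at (2,4), so (2,4) = 4.
4 is placed in column 4, which forces (1,4) = 2.
Row 1 already has 2; hence (1,1) = 4.
Column 1 now contains 4, so (3,1) = 1.
1 is placed in row 3, so (3,2) = 4.
Row 3 already has 4, leaving (3,3) = 2.
1 is placed in row 3, so (3,4) = 3.
1 is placed in column 1, leaving (4,1) = 2.
2 is placed in column 3, so (4,3) = 4.
3 is placed in column 4, which forces (4,4) = 1.
Cage a needs two cells with sum 3, which forces (2,2) = 2.
2 is placed in column 3, which forces (2,3) = 1.
Row 4 now contains 1, so (4,2) = 3.
Column 2 already has 3, so (1,2) = 1.
Column 3 now contains 1, which forces (1,3) = 3.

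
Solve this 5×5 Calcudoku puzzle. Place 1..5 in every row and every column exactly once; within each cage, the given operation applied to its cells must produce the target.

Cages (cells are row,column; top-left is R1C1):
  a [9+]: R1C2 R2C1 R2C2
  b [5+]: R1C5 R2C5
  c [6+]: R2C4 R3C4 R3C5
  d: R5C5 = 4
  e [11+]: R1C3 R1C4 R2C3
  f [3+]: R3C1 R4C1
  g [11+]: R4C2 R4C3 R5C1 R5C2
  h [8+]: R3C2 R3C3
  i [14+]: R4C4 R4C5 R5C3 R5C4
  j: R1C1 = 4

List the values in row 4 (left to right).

1 4 2 3 5

Cage j is a single given cell, so R1C1 = 4.
D is a freebie, which forces R5C5 = 4.
In row 3, 4 can only go at R3C4, so R3C4 = 4.
Cage c needs sum 6; hence R2C4 = 1.
The 3 cells of cage c must have sum 6, so R3C5 = 1.
Row 3 already has 1, leaving R3C1 = 2.
Cage f's pair has sum 3, which forces R4C1 = 1.
The only place for 2 in row 2 is R2C5.
Column 5 already has 2, so R1C5 = 3.
Column 5 already has 2, so R4C5 = 5.
Cage i needs sum 14, so R5C4 = 5.
Cage e needs sum 11; hence R1C3 = 5.
Column 4 already has 5, which forces R1C4 = 2.
Cage e has sum 11; hence R2C3 = 4.
5 is placed in column 3, leaving R3C3 = 3.
Column 3 already has 3, which forces R4C3 = 2.
Column 4 already has 2; hence R4C4 = 3.
Row 5 now contains 5; hence R5C1 = 3.
Column 3 now contains 2, leaving R5C3 = 1.
2 is placed in row 1, leaving R1C2 = 1.
Column 1 now contains 3; hence R2C1 = 5.
Cage a has sum 9, which forces R2C2 = 3.
Row 3 now contains 3; hence R3C2 = 5.
Row 4 now contains 3, so R4C2 = 4.
Row 5 already has 1, leaving R5C2 = 2.
Filled in: 4 1 5 2 3 / 5 3 4 1 2 / 2 5 3 4 1 / 1 4 2 3 5 / 3 2 1 5 4.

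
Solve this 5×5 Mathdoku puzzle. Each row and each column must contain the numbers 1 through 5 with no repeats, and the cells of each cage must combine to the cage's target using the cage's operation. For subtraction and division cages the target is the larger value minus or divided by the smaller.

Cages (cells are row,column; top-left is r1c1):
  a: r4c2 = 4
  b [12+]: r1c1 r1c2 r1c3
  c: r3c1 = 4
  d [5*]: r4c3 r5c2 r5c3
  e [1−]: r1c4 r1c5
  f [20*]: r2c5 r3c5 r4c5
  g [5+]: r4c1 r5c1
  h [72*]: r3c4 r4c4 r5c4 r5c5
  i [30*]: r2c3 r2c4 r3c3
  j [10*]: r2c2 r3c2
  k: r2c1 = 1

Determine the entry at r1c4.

Cage k is a single given cell, so r2c1 = 1.
Cage c is given, leaving r3c1 = 4.
Cage a is a single given cell, which forces r4c2 = 4.
Cage d has product 5, which forces r4c3 = 1.
Row 4 already has 1, leaving r4c5 = 5.
Cage d has product 5; hence r5c2 = 1.
Cage d has product 5, which forces r5c3 = 5.
Cage h needs product 72; hence r5c5 = 3.
Cage b has sum 12; hence r1c3 = 4.
The 3 cells of cage i must have product 30, which forces r2c4 = 5.
Column 5 now contains 5, so r2c5 = 4.
Column 5 now contains 5, so r3c5 = 1.
The two cells of cage g must have sum 5, so r4c1 = 3.
Row 4 already has 3, which forces r4c4 = 2.
Row 5 now contains 3; hence r5c1 = 2.
The 4 cells of cage h must have product 72, leaving r5c4 = 4.
Column 1 now contains 3, which forces r1c1 = 5.
Cage b has sum 12, which forces r1c2 = 3.
Row 1 already has 3; hence r1c4 = 1.
1 is placed in column 5, leaving r1c5 = 2.
Row 2 already has 5, which forces r2c2 = 2.
2 is placed in row 2, which forces r2c3 = 3.
The two cells of cage j must have product 10, so r3c2 = 5.
Column 3 already has 3, leaving r3c3 = 2.
Column 4 already has 2, so r3c4 = 3.
The full grid is 5 3 4 1 2 / 1 2 3 5 4 / 4 5 2 3 1 / 3 4 1 2 5 / 2 1 5 4 3.

1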